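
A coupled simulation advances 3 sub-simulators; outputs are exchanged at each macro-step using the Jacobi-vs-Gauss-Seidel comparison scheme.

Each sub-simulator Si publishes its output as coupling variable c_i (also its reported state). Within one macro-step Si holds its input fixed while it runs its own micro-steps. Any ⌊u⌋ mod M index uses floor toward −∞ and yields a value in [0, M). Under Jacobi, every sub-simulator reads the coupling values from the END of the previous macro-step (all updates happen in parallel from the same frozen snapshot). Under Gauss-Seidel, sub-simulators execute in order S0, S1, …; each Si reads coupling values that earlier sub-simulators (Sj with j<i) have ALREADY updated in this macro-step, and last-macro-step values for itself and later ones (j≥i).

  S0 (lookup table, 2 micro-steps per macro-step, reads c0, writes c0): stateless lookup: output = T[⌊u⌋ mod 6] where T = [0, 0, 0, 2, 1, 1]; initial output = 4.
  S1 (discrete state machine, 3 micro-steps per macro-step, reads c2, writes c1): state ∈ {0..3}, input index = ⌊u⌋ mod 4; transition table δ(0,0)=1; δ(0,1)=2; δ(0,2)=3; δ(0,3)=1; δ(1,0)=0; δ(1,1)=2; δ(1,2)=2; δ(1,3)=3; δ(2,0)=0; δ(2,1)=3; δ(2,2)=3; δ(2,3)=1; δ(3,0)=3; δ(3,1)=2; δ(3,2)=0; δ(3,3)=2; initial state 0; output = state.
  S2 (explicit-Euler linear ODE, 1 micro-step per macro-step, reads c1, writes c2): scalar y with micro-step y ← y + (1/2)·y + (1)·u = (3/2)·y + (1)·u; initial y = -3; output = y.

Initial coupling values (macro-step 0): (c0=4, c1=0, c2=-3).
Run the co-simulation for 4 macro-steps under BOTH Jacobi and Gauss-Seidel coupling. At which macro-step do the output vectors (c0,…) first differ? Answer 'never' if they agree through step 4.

[Jacobi] macro 1: S0 reads c0=4 → after 2×micro: 1; S1 reads c2=-3 → after 3×micro: 2; S2 reads c1=0 → after 1×micro: -9/2 ⇒ (c0=1, c1=2, c2=-9/2)
[Jacobi] macro 2: S0 reads c0=1 → after 2×micro: 0; S1 reads c2=-9/2 → after 3×micro: 2; S2 reads c1=2 → after 1×micro: -19/4 ⇒ (c0=0, c1=2, c2=-19/4)
[Jacobi] macro 3: S0 reads c0=0 → after 2×micro: 0; S1 reads c2=-19/4 → after 3×micro: 2; S2 reads c1=2 → after 1×micro: -41/8 ⇒ (c0=0, c1=2, c2=-41/8)
[Jacobi] macro 4: S0 reads c0=0 → after 2×micro: 0; S1 reads c2=-41/8 → after 3×micro: 3; S2 reads c1=2 → after 1×micro: -91/16 ⇒ (c0=0, c1=3, c2=-91/16)
[Gauss-Seidel] macro 1: S0 reads c0=4 → after 2×micro: 1; S1 reads c2=-3 → after 3×micro: 2; S2 reads c1=2 → after 1×micro: -5/2 ⇒ (c0=1, c1=2, c2=-5/2)
[Gauss-Seidel] macro 2: S0 reads c0=1 → after 2×micro: 0; S1 reads c2=-5/2 → after 3×micro: 3; S2 reads c1=3 → after 1×micro: -3/4 ⇒ (c0=0, c1=3, c2=-3/4)
[Gauss-Seidel] macro 3: S0 reads c0=0 → after 2×micro: 0; S1 reads c2=-3/4 → after 3×micro: 3; S2 reads c1=3 → after 1×micro: 15/8 ⇒ (c0=0, c1=3, c2=15/8)
[Gauss-Seidel] macro 4: S0 reads c0=0 → after 2×micro: 0; S1 reads c2=15/8 → after 3×micro: 2; S2 reads c1=2 → after 1×micro: 77/16 ⇒ (c0=0, c1=2, c2=77/16)

first divergence at macro-step: 1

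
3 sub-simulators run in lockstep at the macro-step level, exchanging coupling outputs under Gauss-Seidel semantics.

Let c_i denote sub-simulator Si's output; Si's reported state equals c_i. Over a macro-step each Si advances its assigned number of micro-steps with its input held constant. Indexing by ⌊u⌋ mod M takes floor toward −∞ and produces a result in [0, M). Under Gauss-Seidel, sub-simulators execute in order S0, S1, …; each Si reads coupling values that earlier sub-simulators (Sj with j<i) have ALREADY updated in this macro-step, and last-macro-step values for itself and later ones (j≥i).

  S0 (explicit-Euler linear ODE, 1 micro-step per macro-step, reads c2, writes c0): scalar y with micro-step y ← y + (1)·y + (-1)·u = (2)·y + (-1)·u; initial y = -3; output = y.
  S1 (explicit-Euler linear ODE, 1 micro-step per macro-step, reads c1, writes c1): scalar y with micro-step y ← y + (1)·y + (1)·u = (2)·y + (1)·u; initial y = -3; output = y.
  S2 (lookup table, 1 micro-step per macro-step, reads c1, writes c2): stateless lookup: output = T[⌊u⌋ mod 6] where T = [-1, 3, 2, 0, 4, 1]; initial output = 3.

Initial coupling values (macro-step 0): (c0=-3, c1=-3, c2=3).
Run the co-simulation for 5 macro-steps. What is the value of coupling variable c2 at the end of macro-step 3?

c2 at macro-step 3 = 0

macro 1: S0 reads c2=3 → after 1×micro: -9; S1 reads c1=-3 → after 1×micro: -9; S2 reads c1=-9 → after 1×micro: 0 ⇒ (c0=-9, c1=-9, c2=0)
macro 2: S0 reads c2=0 → after 1×micro: -18; S1 reads c1=-9 → after 1×micro: -27; S2 reads c1=-27 → after 1×micro: 0 ⇒ (c0=-18, c1=-27, c2=0)
macro 3: S0 reads c2=0 → after 1×micro: -36; S1 reads c1=-27 → after 1×micro: -81; S2 reads c1=-81 → after 1×micro: 0 ⇒ (c0=-36, c1=-81, c2=0)
macro 4: S0 reads c2=0 → after 1×micro: -72; S1 reads c1=-81 → after 1×micro: -243; S2 reads c1=-243 → after 1×micro: 0 ⇒ (c0=-72, c1=-243, c2=0)
macro 5: S0 reads c2=0 → after 1×micro: -144; S1 reads c1=-243 → after 1×micro: -729; S2 reads c1=-729 → after 1×micro: 0 ⇒ (c0=-144, c1=-729, c2=0)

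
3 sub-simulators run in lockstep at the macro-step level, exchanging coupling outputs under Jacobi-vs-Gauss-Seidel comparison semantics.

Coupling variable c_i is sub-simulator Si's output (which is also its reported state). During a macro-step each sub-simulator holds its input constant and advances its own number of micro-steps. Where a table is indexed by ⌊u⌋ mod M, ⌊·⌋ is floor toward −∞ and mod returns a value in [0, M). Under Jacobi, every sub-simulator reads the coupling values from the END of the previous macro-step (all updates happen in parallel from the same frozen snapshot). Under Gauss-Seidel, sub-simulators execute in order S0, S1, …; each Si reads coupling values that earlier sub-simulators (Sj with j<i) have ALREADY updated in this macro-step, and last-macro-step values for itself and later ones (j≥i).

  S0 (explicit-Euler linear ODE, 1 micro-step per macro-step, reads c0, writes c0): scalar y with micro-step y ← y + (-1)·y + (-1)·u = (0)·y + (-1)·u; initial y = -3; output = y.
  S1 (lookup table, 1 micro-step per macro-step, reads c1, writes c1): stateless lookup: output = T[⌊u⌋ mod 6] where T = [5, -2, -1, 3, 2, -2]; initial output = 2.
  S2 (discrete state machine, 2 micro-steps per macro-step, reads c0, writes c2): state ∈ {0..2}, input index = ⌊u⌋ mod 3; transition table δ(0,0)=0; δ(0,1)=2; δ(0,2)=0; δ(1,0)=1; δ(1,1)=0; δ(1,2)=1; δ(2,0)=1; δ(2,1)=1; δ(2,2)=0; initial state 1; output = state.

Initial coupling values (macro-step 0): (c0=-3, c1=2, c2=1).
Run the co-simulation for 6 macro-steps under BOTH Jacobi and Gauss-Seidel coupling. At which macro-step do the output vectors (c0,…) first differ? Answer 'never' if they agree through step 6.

[Jacobi] macro 1: S0 reads c0=-3 → after 1×micro: 3; S1 reads c1=2 → after 1×micro: -1; S2 reads c0=-3 → after 2×micro: 1 ⇒ (c0=3, c1=-1, c2=1)
[Jacobi] macro 2: S0 reads c0=3 → after 1×micro: -3; S1 reads c1=-1 → after 1×micro: -2; S2 reads c0=3 → after 2×micro: 1 ⇒ (c0=-3, c1=-2, c2=1)
[Jacobi] macro 3: S0 reads c0=-3 → after 1×micro: 3; S1 reads c1=-2 → after 1×micro: 2; S2 reads c0=-3 → after 2×micro: 1 ⇒ (c0=3, c1=2, c2=1)
[Jacobi] macro 4: S0 reads c0=3 → after 1×micro: -3; S1 reads c1=2 → after 1×micro: -1; S2 reads c0=3 → after 2×micro: 1 ⇒ (c0=-3, c1=-1, c2=1)
[Jacobi] macro 5: S0 reads c0=-3 → after 1×micro: 3; S1 reads c1=-1 → after 1×micro: -2; S2 reads c0=-3 → after 2×micro: 1 ⇒ (c0=3, c1=-2, c2=1)
[Jacobi] macro 6: S0 reads c0=3 → after 1×micro: -3; S1 reads c1=-2 → after 1×micro: 2; S2 reads c0=3 → after 2×micro: 1 ⇒ (c0=-3, c1=2, c2=1)
[Gauss-Seidel] macro 1: S0 reads c0=-3 → after 1×micro: 3; S1 reads c1=2 → after 1×micro: -1; S2 reads c0=3 → after 2×micro: 1 ⇒ (c0=3, c1=-1, c2=1)
[Gauss-Seidel] macro 2: S0 reads c0=3 → after 1×micro: -3; S1 reads c1=-1 → after 1×micro: -2; S2 reads c0=-3 → after 2×micro: 1 ⇒ (c0=-3, c1=-2, c2=1)
[Gauss-Seidel] macro 3: S0 reads c0=-3 → after 1×micro: 3; S1 reads c1=-2 → after 1×micro: 2; S2 reads c0=3 → after 2×micro: 1 ⇒ (c0=3, c1=2, c2=1)
[Gauss-Seidel] macro 4: S0 reads c0=3 → after 1×micro: -3; S1 reads c1=2 → after 1×micro: -1; S2 reads c0=-3 → after 2×micro: 1 ⇒ (c0=-3, c1=-1, c2=1)
[Gauss-Seidel] macro 5: S0 reads c0=-3 → after 1×micro: 3; S1 reads c1=-1 → after 1×micro: -2; S2 reads c0=3 → after 2×micro: 1 ⇒ (c0=3, c1=-2, c2=1)
[Gauss-Seidel] macro 6: S0 reads c0=3 → after 1×micro: -3; S1 reads c1=-2 → after 1×micro: 2; S2 reads c0=-3 → after 2×micro: 1 ⇒ (c0=-3, c1=2, c2=1)

first divergence at macro-step: never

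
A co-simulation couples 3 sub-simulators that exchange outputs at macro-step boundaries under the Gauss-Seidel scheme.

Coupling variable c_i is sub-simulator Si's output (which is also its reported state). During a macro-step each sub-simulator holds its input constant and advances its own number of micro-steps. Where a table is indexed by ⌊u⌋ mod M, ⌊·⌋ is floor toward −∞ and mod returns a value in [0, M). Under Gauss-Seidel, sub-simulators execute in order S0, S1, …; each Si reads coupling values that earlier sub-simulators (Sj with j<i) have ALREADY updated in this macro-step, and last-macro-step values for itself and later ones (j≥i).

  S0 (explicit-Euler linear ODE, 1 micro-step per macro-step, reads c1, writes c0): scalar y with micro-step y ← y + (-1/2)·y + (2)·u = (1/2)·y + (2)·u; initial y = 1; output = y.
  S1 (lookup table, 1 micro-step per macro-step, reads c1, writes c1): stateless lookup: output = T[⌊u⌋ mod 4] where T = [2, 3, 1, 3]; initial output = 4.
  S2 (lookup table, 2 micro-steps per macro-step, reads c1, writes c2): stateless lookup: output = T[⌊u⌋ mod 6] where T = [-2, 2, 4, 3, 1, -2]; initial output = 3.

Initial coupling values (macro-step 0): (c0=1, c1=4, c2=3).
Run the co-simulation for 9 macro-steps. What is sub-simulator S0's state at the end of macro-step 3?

S0 state at macro-step 3 = 49/8

macro 1: S0 reads c1=4 → after 1×micro: 17/2; S1 reads c1=4 → after 1×micro: 2; S2 reads c1=2 → after 2×micro: 4 ⇒ (c0=17/2, c1=2, c2=4)
macro 2: S0 reads c1=2 → after 1×micro: 33/4; S1 reads c1=2 → after 1×micro: 1; S2 reads c1=1 → after 2×micro: 2 ⇒ (c0=33/4, c1=1, c2=2)
macro 3: S0 reads c1=1 → after 1×micro: 49/8; S1 reads c1=1 → after 1×micro: 3; S2 reads c1=3 → after 2×micro: 3 ⇒ (c0=49/8, c1=3, c2=3)
macro 4: S0 reads c1=3 → after 1×micro: 145/16; S1 reads c1=3 → after 1×micro: 3; S2 reads c1=3 → after 2×micro: 3 ⇒ (c0=145/16, c1=3, c2=3)
macro 5: S0 reads c1=3 → after 1×micro: 337/32; S1 reads c1=3 → after 1×micro: 3; S2 reads c1=3 → after 2×micro: 3 ⇒ (c0=337/32, c1=3, c2=3)
macro 6: S0 reads c1=3 → after 1×micro: 721/64; S1 reads c1=3 → after 1×micro: 3; S2 reads c1=3 → after 2×micro: 3 ⇒ (c0=721/64, c1=3, c2=3)
macro 7: S0 reads c1=3 → after 1×micro: 1489/128; S1 reads c1=3 → after 1×micro: 3; S2 reads c1=3 → after 2×micro: 3 ⇒ (c0=1489/128, c1=3, c2=3)
macro 8: S0 reads c1=3 → after 1×micro: 3025/256; S1 reads c1=3 → after 1×micro: 3; S2 reads c1=3 → after 2×micro: 3 ⇒ (c0=3025/256, c1=3, c2=3)
macro 9: S0 reads c1=3 → after 1×micro: 6097/512; S1 reads c1=3 → after 1×micro: 3; S2 reads c1=3 → after 2×micro: 3 ⇒ (c0=6097/512, c1=3, c2=3)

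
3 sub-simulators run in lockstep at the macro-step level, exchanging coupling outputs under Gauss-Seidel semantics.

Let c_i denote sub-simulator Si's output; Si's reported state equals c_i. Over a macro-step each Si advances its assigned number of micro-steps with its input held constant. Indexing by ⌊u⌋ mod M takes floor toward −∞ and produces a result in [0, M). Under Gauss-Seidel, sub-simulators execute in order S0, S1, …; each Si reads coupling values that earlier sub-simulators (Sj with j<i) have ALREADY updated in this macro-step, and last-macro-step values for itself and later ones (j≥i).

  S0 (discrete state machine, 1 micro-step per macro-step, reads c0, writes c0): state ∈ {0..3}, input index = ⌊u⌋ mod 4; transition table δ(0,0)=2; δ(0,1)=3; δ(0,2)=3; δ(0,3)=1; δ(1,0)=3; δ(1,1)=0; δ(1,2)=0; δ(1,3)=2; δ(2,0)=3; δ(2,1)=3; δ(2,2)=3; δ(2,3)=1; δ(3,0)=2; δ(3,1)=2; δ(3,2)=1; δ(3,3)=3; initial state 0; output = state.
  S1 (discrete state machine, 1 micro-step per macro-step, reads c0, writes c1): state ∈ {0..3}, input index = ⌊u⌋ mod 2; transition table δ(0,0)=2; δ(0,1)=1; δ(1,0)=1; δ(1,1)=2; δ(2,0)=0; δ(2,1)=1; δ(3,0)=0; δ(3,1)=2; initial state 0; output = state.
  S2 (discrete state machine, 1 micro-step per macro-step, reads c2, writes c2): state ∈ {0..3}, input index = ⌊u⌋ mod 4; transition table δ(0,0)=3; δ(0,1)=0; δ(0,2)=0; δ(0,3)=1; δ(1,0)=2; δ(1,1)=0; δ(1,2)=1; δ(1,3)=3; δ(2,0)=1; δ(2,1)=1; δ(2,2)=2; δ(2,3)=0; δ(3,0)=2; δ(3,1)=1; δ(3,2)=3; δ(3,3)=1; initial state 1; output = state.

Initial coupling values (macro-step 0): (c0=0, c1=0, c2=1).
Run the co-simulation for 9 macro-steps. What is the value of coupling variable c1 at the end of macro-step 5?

macro 1: S0 reads c0=0 → after 1×micro: 2; S1 reads c0=2 → after 1×micro: 2; S2 reads c2=1 → after 1×micro: 0 ⇒ (c0=2, c1=2, c2=0)
macro 2: S0 reads c0=2 → after 1×micro: 3; S1 reads c0=3 → after 1×micro: 1; S2 reads c2=0 → after 1×micro: 3 ⇒ (c0=3, c1=1, c2=3)
macro 3: S0 reads c0=3 → after 1×micro: 3; S1 reads c0=3 → after 1×micro: 2; S2 reads c2=3 → after 1×micro: 1 ⇒ (c0=3, c1=2, c2=1)
macro 4: S0 reads c0=3 → after 1×micro: 3; S1 reads c0=3 → after 1×micro: 1; S2 reads c2=1 → after 1×micro: 0 ⇒ (c0=3, c1=1, c2=0)
macro 5: S0 reads c0=3 → after 1×micro: 3; S1 reads c0=3 → after 1×micro: 2; S2 reads c2=0 → after 1×micro: 3 ⇒ (c0=3, c1=2, c2=3)
macro 6: S0 reads c0=3 → after 1×micro: 3; S1 reads c0=3 → after 1×micro: 1; S2 reads c2=3 → after 1×micro: 1 ⇒ (c0=3, c1=1, c2=1)
macro 7: S0 reads c0=3 → after 1×micro: 3; S1 reads c0=3 → after 1×micro: 2; S2 reads c2=1 → after 1×micro: 0 ⇒ (c0=3, c1=2, c2=0)
macro 8: S0 reads c0=3 → after 1×micro: 3; S1 reads c0=3 → after 1×micro: 1; S2 reads c2=0 → after 1×micro: 3 ⇒ (c0=3, c1=1, c2=3)
macro 9: S0 reads c0=3 → after 1×micro: 3; S1 reads c0=3 → after 1×micro: 2; S2 reads c2=3 → after 1×micro: 1 ⇒ (c0=3, c1=2, c2=1)

c1 at macro-step 5 = 2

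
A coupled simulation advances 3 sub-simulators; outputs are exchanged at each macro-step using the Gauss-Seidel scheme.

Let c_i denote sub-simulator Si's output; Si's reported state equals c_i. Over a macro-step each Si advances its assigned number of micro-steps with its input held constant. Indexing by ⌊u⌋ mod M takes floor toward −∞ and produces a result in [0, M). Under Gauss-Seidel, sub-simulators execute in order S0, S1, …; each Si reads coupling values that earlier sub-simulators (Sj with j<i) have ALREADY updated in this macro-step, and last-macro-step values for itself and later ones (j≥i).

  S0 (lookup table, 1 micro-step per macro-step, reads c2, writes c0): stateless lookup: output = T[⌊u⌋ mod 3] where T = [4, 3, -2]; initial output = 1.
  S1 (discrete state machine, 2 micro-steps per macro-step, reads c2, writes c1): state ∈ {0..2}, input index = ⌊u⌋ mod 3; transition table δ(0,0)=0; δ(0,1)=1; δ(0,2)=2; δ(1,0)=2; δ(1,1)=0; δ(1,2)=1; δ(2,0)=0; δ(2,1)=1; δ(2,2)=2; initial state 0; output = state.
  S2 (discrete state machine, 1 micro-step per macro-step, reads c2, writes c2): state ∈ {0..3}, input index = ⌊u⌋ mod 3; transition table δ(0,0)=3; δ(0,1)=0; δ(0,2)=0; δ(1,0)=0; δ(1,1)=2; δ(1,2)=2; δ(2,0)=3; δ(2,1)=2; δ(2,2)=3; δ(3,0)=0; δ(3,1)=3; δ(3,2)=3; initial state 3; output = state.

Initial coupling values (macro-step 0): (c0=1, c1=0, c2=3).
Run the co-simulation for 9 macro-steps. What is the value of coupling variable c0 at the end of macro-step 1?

c0 at macro-step 1 = 4

macro 1: S0 reads c2=3 → after 1×micro: 4; S1 reads c2=3 → after 2×micro: 0; S2 reads c2=3 → after 1×micro: 0 ⇒ (c0=4, c1=0, c2=0)
macro 2: S0 reads c2=0 → after 1×micro: 4; S1 reads c2=0 → after 2×micro: 0; S2 reads c2=0 → after 1×micro: 3 ⇒ (c0=4, c1=0, c2=3)
macro 3: S0 reads c2=3 → after 1×micro: 4; S1 reads c2=3 → after 2×micro: 0; S2 reads c2=3 → after 1×micro: 0 ⇒ (c0=4, c1=0, c2=0)
macro 4: S0 reads c2=0 → after 1×micro: 4; S1 reads c2=0 → after 2×micro: 0; S2 reads c2=0 → after 1×micro: 3 ⇒ (c0=4, c1=0, c2=3)
macro 5: S0 reads c2=3 → after 1×micro: 4; S1 reads c2=3 → after 2×micro: 0; S2 reads c2=3 → after 1×micro: 0 ⇒ (c0=4, c1=0, c2=0)
macro 6: S0 reads c2=0 → after 1×micro: 4; S1 reads c2=0 → after 2×micro: 0; S2 reads c2=0 → after 1×micro: 3 ⇒ (c0=4, c1=0, c2=3)
macro 7: S0 reads c2=3 → after 1×micro: 4; S1 reads c2=3 → after 2×micro: 0; S2 reads c2=3 → after 1×micro: 0 ⇒ (c0=4, c1=0, c2=0)
macro 8: S0 reads c2=0 → after 1×micro: 4; S1 reads c2=0 → after 2×micro: 0; S2 reads c2=0 → after 1×micro: 3 ⇒ (c0=4, c1=0, c2=3)
macro 9: S0 reads c2=3 → after 1×micro: 4; S1 reads c2=3 → after 2×micro: 0; S2 reads c2=3 → after 1×micro: 0 ⇒ (c0=4, c1=0, c2=0)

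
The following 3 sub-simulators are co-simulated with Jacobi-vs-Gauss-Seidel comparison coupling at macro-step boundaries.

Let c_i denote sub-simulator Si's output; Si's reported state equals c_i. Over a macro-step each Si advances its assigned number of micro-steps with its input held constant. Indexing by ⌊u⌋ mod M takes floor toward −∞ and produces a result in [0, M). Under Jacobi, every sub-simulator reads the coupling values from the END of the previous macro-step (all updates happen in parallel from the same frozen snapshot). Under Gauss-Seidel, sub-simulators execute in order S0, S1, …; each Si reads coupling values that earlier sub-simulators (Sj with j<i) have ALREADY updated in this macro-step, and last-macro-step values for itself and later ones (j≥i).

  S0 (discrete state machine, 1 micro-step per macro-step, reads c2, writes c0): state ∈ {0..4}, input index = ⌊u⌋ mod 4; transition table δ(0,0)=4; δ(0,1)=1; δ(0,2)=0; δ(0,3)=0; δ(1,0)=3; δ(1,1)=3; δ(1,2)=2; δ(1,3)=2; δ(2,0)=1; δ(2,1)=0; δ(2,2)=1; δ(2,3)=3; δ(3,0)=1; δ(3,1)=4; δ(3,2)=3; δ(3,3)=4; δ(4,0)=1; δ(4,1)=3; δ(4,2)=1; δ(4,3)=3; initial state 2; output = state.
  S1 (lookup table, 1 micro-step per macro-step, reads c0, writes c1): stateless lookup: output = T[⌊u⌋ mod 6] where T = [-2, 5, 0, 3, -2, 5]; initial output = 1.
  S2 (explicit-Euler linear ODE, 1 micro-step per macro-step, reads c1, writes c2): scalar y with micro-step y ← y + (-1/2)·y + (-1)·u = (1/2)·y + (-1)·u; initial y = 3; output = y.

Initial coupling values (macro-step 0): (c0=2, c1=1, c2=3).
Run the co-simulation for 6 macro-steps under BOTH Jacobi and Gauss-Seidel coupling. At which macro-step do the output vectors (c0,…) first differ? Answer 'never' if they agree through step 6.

[Jacobi] macro 1: S0 reads c2=3 → after 1×micro: 3; S1 reads c0=2 → after 1×micro: 0; S2 reads c1=1 → after 1×micro: 1/2 ⇒ (c0=3, c1=0, c2=1/2)
[Jacobi] macro 2: S0 reads c2=1/2 → after 1×micro: 1; S1 reads c0=3 → after 1×micro: 3; S2 reads c1=0 → after 1×micro: 1/4 ⇒ (c0=1, c1=3, c2=1/4)
[Jacobi] macro 3: S0 reads c2=1/4 → after 1×micro: 3; S1 reads c0=1 → after 1×micro: 5; S2 reads c1=3 → after 1×micro: -23/8 ⇒ (c0=3, c1=5, c2=-23/8)
[Jacobi] macro 4: S0 reads c2=-23/8 → after 1×micro: 4; S1 reads c0=3 → after 1×micro: 3; S2 reads c1=5 → after 1×micro: -103/16 ⇒ (c0=4, c1=3, c2=-103/16)
[Jacobi] macro 5: S0 reads c2=-103/16 → after 1×micro: 3; S1 reads c0=4 → after 1×micro: -2; S2 reads c1=3 → after 1×micro: -199/32 ⇒ (c0=3, c1=-2, c2=-199/32)
[Jacobi] macro 6: S0 reads c2=-199/32 → after 1×micro: 4; S1 reads c0=3 → after 1×micro: 3; S2 reads c1=-2 → after 1×micro: -71/64 ⇒ (c0=4, c1=3, c2=-71/64)
[Gauss-Seidel] macro 1: S0 reads c2=3 → after 1×micro: 3; S1 reads c0=3 → after 1×micro: 3; S2 reads c1=3 → after 1×micro: -3/2 ⇒ (c0=3, c1=3, c2=-3/2)
[Gauss-Seidel] macro 2: S0 reads c2=-3/2 → after 1×micro: 3; S1 reads c0=3 → after 1×micro: 3; S2 reads c1=3 → after 1×micro: -15/4 ⇒ (c0=3, c1=3, c2=-15/4)
[Gauss-Seidel] macro 3: S0 reads c2=-15/4 → after 1×micro: 1; S1 reads c0=1 → after 1×micro: 5; S2 reads c1=5 → after 1×micro: -55/8 ⇒ (c0=1, c1=5, c2=-55/8)
[Gauss-Seidel] macro 4: S0 reads c2=-55/8 → after 1×micro: 3; S1 reads c0=3 → after 1×micro: 3; S2 reads c1=3 → after 1×micro: -103/16 ⇒ (c0=3, c1=3, c2=-103/16)
[Gauss-Seidel] macro 5: S0 reads c2=-103/16 → after 1×micro: 4; S1 reads c0=4 → after 1×micro: -2; S2 reads c1=-2 → after 1×micro: -39/32 ⇒ (c0=4, c1=-2, c2=-39/32)
[Gauss-Seidel] macro 6: S0 reads c2=-39/32 → after 1×micro: 1; S1 reads c0=1 → after 1×micro: 5; S2 reads c1=5 → after 1×micro: -359/64 ⇒ (c0=1, c1=5, c2=-359/64)

first divergence at macro-step: 1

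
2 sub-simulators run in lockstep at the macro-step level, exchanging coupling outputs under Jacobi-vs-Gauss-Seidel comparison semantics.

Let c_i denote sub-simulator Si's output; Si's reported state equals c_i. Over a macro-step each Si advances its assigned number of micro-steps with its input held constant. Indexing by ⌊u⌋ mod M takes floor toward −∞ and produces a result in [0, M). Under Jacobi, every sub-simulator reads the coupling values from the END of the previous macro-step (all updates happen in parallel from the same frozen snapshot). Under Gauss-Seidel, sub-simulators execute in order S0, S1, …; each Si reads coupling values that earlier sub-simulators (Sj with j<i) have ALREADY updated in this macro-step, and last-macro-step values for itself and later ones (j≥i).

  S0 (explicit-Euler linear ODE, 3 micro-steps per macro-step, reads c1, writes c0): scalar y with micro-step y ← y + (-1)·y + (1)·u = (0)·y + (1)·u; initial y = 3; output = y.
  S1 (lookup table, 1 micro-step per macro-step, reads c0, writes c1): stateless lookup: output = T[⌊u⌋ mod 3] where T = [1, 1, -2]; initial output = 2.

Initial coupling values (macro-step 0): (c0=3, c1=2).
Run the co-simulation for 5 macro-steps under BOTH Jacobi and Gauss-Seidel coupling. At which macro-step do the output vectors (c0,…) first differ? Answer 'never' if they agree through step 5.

first divergence at macro-step: 1

[Jacobi] macro 1: S0 reads c1=2 → after 3×micro: 2; S1 reads c0=3 → after 1×micro: 1 ⇒ (c0=2, c1=1)
[Jacobi] macro 2: S0 reads c1=1 → after 3×micro: 1; S1 reads c0=2 → after 1×micro: -2 ⇒ (c0=1, c1=-2)
[Jacobi] macro 3: S0 reads c1=-2 → after 3×micro: -2; S1 reads c0=1 → after 1×micro: 1 ⇒ (c0=-2, c1=1)
[Jacobi] macro 4: S0 reads c1=1 → after 3×micro: 1; S1 reads c0=-2 → after 1×micro: 1 ⇒ (c0=1, c1=1)
[Jacobi] macro 5: S0 reads c1=1 → after 3×micro: 1; S1 reads c0=1 → after 1×micro: 1 ⇒ (c0=1, c1=1)
[Gauss-Seidel] macro 1: S0 reads c1=2 → after 3×micro: 2; S1 reads c0=2 → after 1×micro: -2 ⇒ (c0=2, c1=-2)
[Gauss-Seidel] macro 2: S0 reads c1=-2 → after 3×micro: -2; S1 reads c0=-2 → after 1×micro: 1 ⇒ (c0=-2, c1=1)
[Gauss-Seidel] macro 3: S0 reads c1=1 → after 3×micro: 1; S1 reads c0=1 → after 1×micro: 1 ⇒ (c0=1, c1=1)
[Gauss-Seidel] macro 4: S0 reads c1=1 → after 3×micro: 1; S1 reads c0=1 → after 1×micro: 1 ⇒ (c0=1, c1=1)
[Gauss-Seidel] macro 5: S0 reads c1=1 → after 3×micro: 1; S1 reads c0=1 → after 1×micro: 1 ⇒ (c0=1, c1=1)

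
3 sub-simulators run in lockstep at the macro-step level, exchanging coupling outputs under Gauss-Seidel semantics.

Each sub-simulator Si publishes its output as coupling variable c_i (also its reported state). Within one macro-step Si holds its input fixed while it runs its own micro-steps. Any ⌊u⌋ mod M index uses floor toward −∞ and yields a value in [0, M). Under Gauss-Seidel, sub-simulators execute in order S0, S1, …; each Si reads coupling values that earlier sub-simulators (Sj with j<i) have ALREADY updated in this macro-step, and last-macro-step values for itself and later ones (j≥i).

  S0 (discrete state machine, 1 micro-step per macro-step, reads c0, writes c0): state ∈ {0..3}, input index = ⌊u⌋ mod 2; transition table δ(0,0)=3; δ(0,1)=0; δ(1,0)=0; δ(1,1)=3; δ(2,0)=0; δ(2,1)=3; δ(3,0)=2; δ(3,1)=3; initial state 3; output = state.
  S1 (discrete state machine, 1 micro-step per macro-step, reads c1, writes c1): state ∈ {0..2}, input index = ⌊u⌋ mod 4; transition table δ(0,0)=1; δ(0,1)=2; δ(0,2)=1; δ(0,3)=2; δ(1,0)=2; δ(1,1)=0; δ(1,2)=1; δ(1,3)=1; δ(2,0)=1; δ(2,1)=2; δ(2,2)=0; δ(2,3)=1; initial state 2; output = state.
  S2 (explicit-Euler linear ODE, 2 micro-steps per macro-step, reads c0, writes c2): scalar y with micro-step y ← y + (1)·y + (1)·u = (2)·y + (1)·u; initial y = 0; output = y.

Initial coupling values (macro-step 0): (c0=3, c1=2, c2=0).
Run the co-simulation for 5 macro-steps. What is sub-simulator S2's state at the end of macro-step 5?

macro 1: S0 reads c0=3 → after 1×micro: 3; S1 reads c1=2 → after 1×micro: 0; S2 reads c0=3 → after 2×micro: 9 ⇒ (c0=3, c1=0, c2=9)
macro 2: S0 reads c0=3 → after 1×micro: 3; S1 reads c1=0 → after 1×micro: 1; S2 reads c0=3 → after 2×micro: 45 ⇒ (c0=3, c1=1, c2=45)
macro 3: S0 reads c0=3 → after 1×micro: 3; S1 reads c1=1 → after 1×micro: 0; S2 reads c0=3 → after 2×micro: 189 ⇒ (c0=3, c1=0, c2=189)
macro 4: S0 reads c0=3 → after 1×micro: 3; S1 reads c1=0 → after 1×micro: 1; S2 reads c0=3 → after 2×micro: 765 ⇒ (c0=3, c1=1, c2=765)
macro 5: S0 reads c0=3 → after 1×micro: 3; S1 reads c1=1 → after 1×micro: 0; S2 reads c0=3 → after 2×micro: 3069 ⇒ (c0=3, c1=0, c2=3069)

S2 state at macro-step 5 = 3069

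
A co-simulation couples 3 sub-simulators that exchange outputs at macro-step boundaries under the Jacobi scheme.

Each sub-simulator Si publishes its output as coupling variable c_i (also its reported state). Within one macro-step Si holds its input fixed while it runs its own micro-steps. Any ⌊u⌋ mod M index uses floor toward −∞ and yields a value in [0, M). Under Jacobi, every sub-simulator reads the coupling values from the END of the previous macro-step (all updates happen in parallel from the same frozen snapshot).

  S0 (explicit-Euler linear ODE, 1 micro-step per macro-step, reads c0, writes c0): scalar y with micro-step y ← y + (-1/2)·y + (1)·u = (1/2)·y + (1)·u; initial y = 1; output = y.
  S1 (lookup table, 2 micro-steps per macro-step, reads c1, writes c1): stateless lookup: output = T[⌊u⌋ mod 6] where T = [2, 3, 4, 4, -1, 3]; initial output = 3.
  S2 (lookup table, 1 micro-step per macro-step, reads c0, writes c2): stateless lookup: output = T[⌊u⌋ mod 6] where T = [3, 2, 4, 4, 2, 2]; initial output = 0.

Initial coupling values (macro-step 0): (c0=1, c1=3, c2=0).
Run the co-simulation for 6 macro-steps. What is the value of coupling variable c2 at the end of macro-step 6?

c2 at macro-step 6 = 2

macro 1: S0 reads c0=1 → after 1×micro: 3/2; S1 reads c1=3 → after 2×micro: 4; S2 reads c0=1 → after 1×micro: 2 ⇒ (c0=3/2, c1=4, c2=2)
macro 2: S0 reads c0=3/2 → after 1×micro: 9/4; S1 reads c1=4 → after 2×micro: -1; S2 reads c0=3/2 → after 1×micro: 2 ⇒ (c0=9/4, c1=-1, c2=2)
macro 3: S0 reads c0=9/4 → after 1×micro: 27/8; S1 reads c1=-1 → after 2×micro: 3; S2 reads c0=9/4 → after 1×micro: 4 ⇒ (c0=27/8, c1=3, c2=4)
macro 4: S0 reads c0=27/8 → after 1×micro: 81/16; S1 reads c1=3 → after 2×micro: 4; S2 reads c0=27/8 → after 1×micro: 4 ⇒ (c0=81/16, c1=4, c2=4)
macro 5: S0 reads c0=81/16 → after 1×micro: 243/32; S1 reads c1=4 → after 2×micro: -1; S2 reads c0=81/16 → after 1×micro: 2 ⇒ (c0=243/32, c1=-1, c2=2)
macro 6: S0 reads c0=243/32 → after 1×micro: 729/64; S1 reads c1=-1 → after 2×micro: 3; S2 reads c0=243/32 → after 1×micro: 2 ⇒ (c0=729/64, c1=3, c2=2)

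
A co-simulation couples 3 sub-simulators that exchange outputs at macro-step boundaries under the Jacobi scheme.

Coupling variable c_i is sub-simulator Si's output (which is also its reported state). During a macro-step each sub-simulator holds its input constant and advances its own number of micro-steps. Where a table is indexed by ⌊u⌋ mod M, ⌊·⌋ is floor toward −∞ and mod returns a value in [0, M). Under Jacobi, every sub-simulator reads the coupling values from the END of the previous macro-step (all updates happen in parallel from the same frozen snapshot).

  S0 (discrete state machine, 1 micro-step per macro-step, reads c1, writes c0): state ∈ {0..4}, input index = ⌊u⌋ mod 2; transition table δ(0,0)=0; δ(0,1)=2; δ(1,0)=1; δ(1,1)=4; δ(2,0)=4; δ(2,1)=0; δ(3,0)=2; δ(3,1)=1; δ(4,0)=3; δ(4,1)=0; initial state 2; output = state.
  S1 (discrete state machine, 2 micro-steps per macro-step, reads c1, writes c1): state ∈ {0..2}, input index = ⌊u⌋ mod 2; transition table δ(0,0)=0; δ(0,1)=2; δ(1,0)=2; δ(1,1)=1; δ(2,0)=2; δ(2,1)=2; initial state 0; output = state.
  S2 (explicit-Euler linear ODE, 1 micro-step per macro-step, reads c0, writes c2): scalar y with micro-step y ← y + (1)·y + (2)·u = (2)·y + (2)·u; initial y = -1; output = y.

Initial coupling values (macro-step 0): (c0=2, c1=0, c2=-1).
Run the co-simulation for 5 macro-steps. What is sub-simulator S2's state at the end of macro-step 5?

macro 1: S0 reads c1=0 → after 1×micro: 4; S1 reads c1=0 → after 2×micro: 0; S2 reads c0=2 → after 1×micro: 2 ⇒ (c0=4, c1=0, c2=2)
macro 2: S0 reads c1=0 → after 1×micro: 3; S1 reads c1=0 → after 2×micro: 0; S2 reads c0=4 → after 1×micro: 12 ⇒ (c0=3, c1=0, c2=12)
macro 3: S0 reads c1=0 → after 1×micro: 2; S1 reads c1=0 → after 2×micro: 0; S2 reads c0=3 → after 1×micro: 30 ⇒ (c0=2, c1=0, c2=30)
macro 4: S0 reads c1=0 → after 1×micro: 4; S1 reads c1=0 → after 2×micro: 0; S2 reads c0=2 → after 1×micro: 64 ⇒ (c0=4, c1=0, c2=64)
macro 5: S0 reads c1=0 → after 1×micro: 3; S1 reads c1=0 → after 2×micro: 0; S2 reads c0=4 → after 1×micro: 136 ⇒ (c0=3, c1=0, c2=136)

S2 state at macro-step 5 = 136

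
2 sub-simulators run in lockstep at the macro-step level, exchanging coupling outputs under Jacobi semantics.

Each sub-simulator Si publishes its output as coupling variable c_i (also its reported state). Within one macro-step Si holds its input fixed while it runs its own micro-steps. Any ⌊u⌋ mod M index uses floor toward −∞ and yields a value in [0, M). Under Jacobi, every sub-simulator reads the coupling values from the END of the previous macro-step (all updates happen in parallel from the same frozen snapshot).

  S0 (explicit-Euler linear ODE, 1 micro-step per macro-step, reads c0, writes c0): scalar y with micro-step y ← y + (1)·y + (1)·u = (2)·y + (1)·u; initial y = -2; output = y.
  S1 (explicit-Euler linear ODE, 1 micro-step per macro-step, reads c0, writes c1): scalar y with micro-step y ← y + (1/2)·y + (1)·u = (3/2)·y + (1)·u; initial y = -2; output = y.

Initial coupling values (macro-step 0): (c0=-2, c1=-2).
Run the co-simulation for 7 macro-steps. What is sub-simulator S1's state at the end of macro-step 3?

macro 1: S0 reads c0=-2 → after 1×micro: -6; S1 reads c0=-2 → after 1×micro: -5 ⇒ (c0=-6, c1=-5)
macro 2: S0 reads c0=-6 → after 1×micro: -18; S1 reads c0=-6 → after 1×micro: -27/2 ⇒ (c0=-18, c1=-27/2)
macro 3: S0 reads c0=-18 → after 1×micro: -54; S1 reads c0=-18 → after 1×micro: -153/4 ⇒ (c0=-54, c1=-153/4)
macro 4: S0 reads c0=-54 → after 1×micro: -162; S1 reads c0=-54 → after 1×micro: -891/8 ⇒ (c0=-162, c1=-891/8)
macro 5: S0 reads c0=-162 → after 1×micro: -486; S1 reads c0=-162 → after 1×micro: -5265/16 ⇒ (c0=-486, c1=-5265/16)
macro 6: S0 reads c0=-486 → after 1×micro: -1458; S1 reads c0=-486 → after 1×micro: -31347/32 ⇒ (c0=-1458, c1=-31347/32)
macro 7: S0 reads c0=-1458 → after 1×micro: -4374; S1 reads c0=-1458 → after 1×micro: -187353/64 ⇒ (c0=-4374, c1=-187353/64)

S1 state at macro-step 3 = -153/4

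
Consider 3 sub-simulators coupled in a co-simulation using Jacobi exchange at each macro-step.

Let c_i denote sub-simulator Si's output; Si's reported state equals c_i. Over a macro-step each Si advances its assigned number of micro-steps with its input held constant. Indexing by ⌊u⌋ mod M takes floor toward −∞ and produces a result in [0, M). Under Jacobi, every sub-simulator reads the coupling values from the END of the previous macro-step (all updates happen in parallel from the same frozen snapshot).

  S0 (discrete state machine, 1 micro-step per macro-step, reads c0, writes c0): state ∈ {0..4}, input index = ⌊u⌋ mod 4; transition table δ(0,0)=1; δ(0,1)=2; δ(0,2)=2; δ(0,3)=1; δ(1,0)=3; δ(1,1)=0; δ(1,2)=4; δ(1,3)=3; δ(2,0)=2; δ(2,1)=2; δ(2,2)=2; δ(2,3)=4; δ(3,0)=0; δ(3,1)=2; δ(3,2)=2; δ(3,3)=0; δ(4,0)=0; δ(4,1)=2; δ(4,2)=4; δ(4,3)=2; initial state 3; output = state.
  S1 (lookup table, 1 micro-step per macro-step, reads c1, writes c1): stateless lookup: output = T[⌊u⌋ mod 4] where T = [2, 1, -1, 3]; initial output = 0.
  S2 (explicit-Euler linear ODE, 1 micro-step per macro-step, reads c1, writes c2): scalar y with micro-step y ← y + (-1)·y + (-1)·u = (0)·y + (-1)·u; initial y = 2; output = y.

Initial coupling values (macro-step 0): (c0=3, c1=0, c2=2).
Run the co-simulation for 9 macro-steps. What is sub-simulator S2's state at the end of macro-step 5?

S2 state at macro-step 5 = -3

macro 1: S0 reads c0=3 → after 1×micro: 0; S1 reads c1=0 → after 1×micro: 2; S2 reads c1=0 → after 1×micro: 0 ⇒ (c0=0, c1=2, c2=0)
macro 2: S0 reads c0=0 → after 1×micro: 1; S1 reads c1=2 → after 1×micro: -1; S2 reads c1=2 → after 1×micro: -2 ⇒ (c0=1, c1=-1, c2=-2)
macro 3: S0 reads c0=1 → after 1×micro: 0; S1 reads c1=-1 → after 1×micro: 3; S2 reads c1=-1 → after 1×micro: 1 ⇒ (c0=0, c1=3, c2=1)
macro 4: S0 reads c0=0 → after 1×micro: 1; S1 reads c1=3 → after 1×micro: 3; S2 reads c1=3 → after 1×micro: -3 ⇒ (c0=1, c1=3, c2=-3)
macro 5: S0 reads c0=1 → after 1×micro: 0; S1 reads c1=3 → after 1×micro: 3; S2 reads c1=3 → after 1×micro: -3 ⇒ (c0=0, c1=3, c2=-3)
macro 6: S0 reads c0=0 → after 1×micro: 1; S1 reads c1=3 → after 1×micro: 3; S2 reads c1=3 → after 1×micro: -3 ⇒ (c0=1, c1=3, c2=-3)
macro 7: S0 reads c0=1 → after 1×micro: 0; S1 reads c1=3 → after 1×micro: 3; S2 reads c1=3 → after 1×micro: -3 ⇒ (c0=0, c1=3, c2=-3)
macro 8: S0 reads c0=0 → after 1×micro: 1; S1 reads c1=3 → after 1×micro: 3; S2 reads c1=3 → after 1×micro: -3 ⇒ (c0=1, c1=3, c2=-3)
macro 9: S0 reads c0=1 → after 1×micro: 0; S1 reads c1=3 → after 1×micro: 3; S2 reads c1=3 → after 1×micro: -3 ⇒ (c0=0, c1=3, c2=-3)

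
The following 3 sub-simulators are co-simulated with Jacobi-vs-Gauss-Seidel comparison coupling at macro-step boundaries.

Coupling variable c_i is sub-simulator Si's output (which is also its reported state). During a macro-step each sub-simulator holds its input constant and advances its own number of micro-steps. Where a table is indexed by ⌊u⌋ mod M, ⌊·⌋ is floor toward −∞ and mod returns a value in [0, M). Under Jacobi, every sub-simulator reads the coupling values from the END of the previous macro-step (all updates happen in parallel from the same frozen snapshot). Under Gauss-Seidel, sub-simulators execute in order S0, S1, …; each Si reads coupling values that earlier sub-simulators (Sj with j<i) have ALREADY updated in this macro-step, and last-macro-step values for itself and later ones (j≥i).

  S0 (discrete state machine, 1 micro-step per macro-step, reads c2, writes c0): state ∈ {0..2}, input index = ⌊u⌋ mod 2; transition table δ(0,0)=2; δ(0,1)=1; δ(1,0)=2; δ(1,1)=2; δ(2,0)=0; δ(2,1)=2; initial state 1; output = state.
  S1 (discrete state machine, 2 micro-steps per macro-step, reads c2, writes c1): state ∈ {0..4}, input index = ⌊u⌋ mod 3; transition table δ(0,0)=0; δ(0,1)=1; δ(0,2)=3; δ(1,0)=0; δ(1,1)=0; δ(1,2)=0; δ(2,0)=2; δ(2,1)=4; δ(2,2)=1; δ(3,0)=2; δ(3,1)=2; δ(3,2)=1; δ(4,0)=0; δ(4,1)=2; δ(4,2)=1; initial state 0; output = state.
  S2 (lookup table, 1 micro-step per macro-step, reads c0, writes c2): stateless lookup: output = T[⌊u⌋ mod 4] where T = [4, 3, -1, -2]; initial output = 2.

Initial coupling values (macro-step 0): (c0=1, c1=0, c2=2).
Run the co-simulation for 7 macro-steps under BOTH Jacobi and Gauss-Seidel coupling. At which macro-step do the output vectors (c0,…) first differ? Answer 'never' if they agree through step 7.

[Jacobi] macro 1: S0 reads c2=2 → after 1×micro: 2; S1 reads c2=2 → after 2×micro: 1; S2 reads c0=1 → after 1×micro: 3 ⇒ (c0=2, c1=1, c2=3)
[Jacobi] macro 2: S0 reads c2=3 → after 1×micro: 2; S1 reads c2=3 → after 2×micro: 0; S2 reads c0=2 → after 1×micro: -1 ⇒ (c0=2, c1=0, c2=-1)
[Jacobi] macro 3: S0 reads c2=-1 → after 1×micro: 2; S1 reads c2=-1 → after 2×micro: 1; S2 reads c0=2 → after 1×micro: -1 ⇒ (c0=2, c1=1, c2=-1)
[Jacobi] macro 4: S0 reads c2=-1 → after 1×micro: 2; S1 reads c2=-1 → after 2×micro: 3; S2 reads c0=2 → after 1×micro: -1 ⇒ (c0=2, c1=3, c2=-1)
[Jacobi] macro 5: S0 reads c2=-1 → after 1×micro: 2; S1 reads c2=-1 → after 2×micro: 0; S2 reads c0=2 → after 1×micro: -1 ⇒ (c0=2, c1=0, c2=-1)
[Jacobi] macro 6: S0 reads c2=-1 → after 1×micro: 2; S1 reads c2=-1 → after 2×micro: 1; S2 reads c0=2 → after 1×micro: -1 ⇒ (c0=2, c1=1, c2=-1)
[Jacobi] macro 7: S0 reads c2=-1 → after 1×micro: 2; S1 reads c2=-1 → after 2×micro: 3; S2 reads c0=2 → after 1×micro: -1 ⇒ (c0=2, c1=3, c2=-1)
[Gauss-Seidel] macro 1: S0 reads c2=2 → after 1×micro: 2; S1 reads c2=2 → after 2×micro: 1; S2 reads c0=2 → after 1×micro: -1 ⇒ (c0=2, c1=1, c2=-1)
[Gauss-Seidel] macro 2: S0 reads c2=-1 → after 1×micro: 2; S1 reads c2=-1 → after 2×micro: 3; S2 reads c0=2 → after 1×micro: -1 ⇒ (c0=2, c1=3, c2=-1)
[Gauss-Seidel] macro 3: S0 reads c2=-1 → after 1×micro: 2; S1 reads c2=-1 → after 2×micro: 0; S2 reads c0=2 → after 1×micro: -1 ⇒ (c0=2, c1=0, c2=-1)
[Gauss-Seidel] macro 4: S0 reads c2=-1 → after 1×micro: 2; S1 reads c2=-1 → after 2×micro: 1; S2 reads c0=2 → after 1×micro: -1 ⇒ (c0=2, c1=1, c2=-1)
[Gauss-Seidel] macro 5: S0 reads c2=-1 → after 1×micro: 2; S1 reads c2=-1 → after 2×micro: 3; S2 reads c0=2 → after 1×micro: -1 ⇒ (c0=2, c1=3, c2=-1)
[Gauss-Seidel] macro 6: S0 reads c2=-1 → after 1×micro: 2; S1 reads c2=-1 → after 2×micro: 0; S2 reads c0=2 → after 1×micro: -1 ⇒ (c0=2, c1=0, c2=-1)
[Gauss-Seidel] macro 7: S0 reads c2=-1 → after 1×micro: 2; S1 reads c2=-1 → after 2×micro: 1; S2 reads c0=2 → after 1×micro: -1 ⇒ (c0=2, c1=1, c2=-1)

first divergence at macro-step: 1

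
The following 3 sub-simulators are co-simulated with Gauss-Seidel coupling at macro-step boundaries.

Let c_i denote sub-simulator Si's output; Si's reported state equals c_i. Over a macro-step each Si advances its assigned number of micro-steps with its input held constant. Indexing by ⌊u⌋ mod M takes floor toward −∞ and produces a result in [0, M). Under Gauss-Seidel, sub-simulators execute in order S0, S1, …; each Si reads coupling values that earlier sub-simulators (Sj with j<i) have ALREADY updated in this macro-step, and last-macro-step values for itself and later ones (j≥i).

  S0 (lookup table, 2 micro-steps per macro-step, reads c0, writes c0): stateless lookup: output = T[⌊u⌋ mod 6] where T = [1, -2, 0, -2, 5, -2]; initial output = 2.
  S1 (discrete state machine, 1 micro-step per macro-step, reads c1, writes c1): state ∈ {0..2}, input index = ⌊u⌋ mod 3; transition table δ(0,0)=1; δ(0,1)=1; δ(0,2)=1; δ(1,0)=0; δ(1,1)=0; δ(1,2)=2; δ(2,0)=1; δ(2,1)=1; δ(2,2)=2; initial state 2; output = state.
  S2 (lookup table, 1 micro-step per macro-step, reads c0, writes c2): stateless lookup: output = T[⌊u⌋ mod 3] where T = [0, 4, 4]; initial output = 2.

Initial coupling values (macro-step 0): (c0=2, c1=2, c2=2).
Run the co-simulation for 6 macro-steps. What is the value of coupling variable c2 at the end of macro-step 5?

c2 at macro-step 5 = 4

macro 1: S0 reads c0=2 → after 2×micro: 0; S1 reads c1=2 → after 1×micro: 2; S2 reads c0=0 → after 1×micro: 0 ⇒ (c0=0, c1=2, c2=0)
macro 2: S0 reads c0=0 → after 2×micro: 1; S1 reads c1=2 → after 1×micro: 2; S2 reads c0=1 → after 1×micro: 4 ⇒ (c0=1, c1=2, c2=4)
macro 3: S0 reads c0=1 → after 2×micro: -2; S1 reads c1=2 → after 1×micro: 2; S2 reads c0=-2 → after 1×micro: 4 ⇒ (c0=-2, c1=2, c2=4)
macro 4: S0 reads c0=-2 → after 2×micro: 5; S1 reads c1=2 → after 1×micro: 2; S2 reads c0=5 → after 1×micro: 4 ⇒ (c0=5, c1=2, c2=4)
macro 5: S0 reads c0=5 → after 2×micro: -2; S1 reads c1=2 → after 1×micro: 2; S2 reads c0=-2 → after 1×micro: 4 ⇒ (c0=-2, c1=2, c2=4)
macro 6: S0 reads c0=-2 → after 2×micro: 5; S1 reads c1=2 → after 1×micro: 2; S2 reads c0=5 → after 1×micro: 4 ⇒ (c0=5, c1=2, c2=4)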